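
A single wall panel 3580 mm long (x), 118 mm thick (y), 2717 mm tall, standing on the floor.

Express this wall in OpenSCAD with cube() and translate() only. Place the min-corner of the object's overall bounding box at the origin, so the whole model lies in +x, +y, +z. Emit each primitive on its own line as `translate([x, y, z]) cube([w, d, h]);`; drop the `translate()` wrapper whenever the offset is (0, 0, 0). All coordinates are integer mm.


cube([3580, 118, 2717]);


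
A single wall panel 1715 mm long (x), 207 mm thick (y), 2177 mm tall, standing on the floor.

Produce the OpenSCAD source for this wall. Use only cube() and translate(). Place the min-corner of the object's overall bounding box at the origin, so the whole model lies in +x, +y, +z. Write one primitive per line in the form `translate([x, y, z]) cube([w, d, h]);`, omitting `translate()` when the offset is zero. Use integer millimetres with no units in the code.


cube([1715, 207, 2177]);


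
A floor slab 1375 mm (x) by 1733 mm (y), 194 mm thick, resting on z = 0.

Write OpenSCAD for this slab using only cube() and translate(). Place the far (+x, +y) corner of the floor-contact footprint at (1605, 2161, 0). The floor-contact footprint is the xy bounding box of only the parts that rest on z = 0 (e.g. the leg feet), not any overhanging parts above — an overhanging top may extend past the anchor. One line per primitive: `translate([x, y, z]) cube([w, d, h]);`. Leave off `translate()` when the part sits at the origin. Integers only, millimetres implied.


translate([230, 428, 0]) cube([1375, 1733, 194]);


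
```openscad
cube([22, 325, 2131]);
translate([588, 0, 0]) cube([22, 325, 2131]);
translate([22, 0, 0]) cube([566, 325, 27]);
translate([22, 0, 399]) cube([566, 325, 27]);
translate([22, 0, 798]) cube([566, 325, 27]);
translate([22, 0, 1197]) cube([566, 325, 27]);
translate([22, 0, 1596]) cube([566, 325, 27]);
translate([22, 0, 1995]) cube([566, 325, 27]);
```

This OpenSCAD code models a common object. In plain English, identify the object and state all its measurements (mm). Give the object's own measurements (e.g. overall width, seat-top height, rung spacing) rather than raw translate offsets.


An open bookshelf. Two side panels, each 22 mm thick, 325 mm deep and 2131 mm tall, stand 610 mm apart (outside-to-outside). Between them sit 6 shelves, each 27 mm thick and 325 mm deep, spanning the full gap between the sides. The bottom shelf rests on the floor (its underside at z = 0) and the clear gap between one shelf's top and the next shelf's underside is 372 mm.


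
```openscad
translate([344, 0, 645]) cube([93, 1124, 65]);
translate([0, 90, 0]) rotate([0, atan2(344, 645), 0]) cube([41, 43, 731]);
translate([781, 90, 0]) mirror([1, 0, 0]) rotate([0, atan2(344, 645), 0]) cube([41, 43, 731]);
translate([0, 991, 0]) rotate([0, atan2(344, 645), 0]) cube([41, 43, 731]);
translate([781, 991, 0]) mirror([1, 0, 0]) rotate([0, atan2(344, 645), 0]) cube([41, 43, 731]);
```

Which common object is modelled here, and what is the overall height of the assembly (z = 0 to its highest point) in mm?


A sawhorse. The overall height is 710 mm.

A beam across two mirrored pairs of raked legs — a sawhorse. The beam's underside is at z = 645 (matching the legs' vertical rise in atan2(344, 645)) and the beam is 65 mm tall, so its top is at 645 + 65 = 710 mm. The raked legs top out at the beam's underside, so that is the highest point.


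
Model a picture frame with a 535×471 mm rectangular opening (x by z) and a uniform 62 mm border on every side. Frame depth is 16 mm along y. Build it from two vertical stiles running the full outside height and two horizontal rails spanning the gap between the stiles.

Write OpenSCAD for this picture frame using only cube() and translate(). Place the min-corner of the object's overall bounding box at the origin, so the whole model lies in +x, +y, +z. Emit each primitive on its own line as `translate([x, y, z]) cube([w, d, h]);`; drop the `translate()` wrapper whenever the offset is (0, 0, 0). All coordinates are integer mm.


cube([62, 16, 595]);
translate([597, 0, 0]) cube([62, 16, 595]);
translate([62, 0, 0]) cube([535, 16, 62]);
translate([62, 0, 533]) cube([535, 16, 62]);


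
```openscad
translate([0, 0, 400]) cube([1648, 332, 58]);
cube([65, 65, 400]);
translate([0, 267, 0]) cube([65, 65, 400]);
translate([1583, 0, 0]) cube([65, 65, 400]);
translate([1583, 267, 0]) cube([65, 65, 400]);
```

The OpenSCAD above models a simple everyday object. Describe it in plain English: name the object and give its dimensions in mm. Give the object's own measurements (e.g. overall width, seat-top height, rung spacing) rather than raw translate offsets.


A long wooden bench with a 1648 mm (x) × 332 mm (y) seat, 58 mm thick, its top surface 458 mm above the floor. Four 65 mm square legs at the seat corners, flush with the edges, run from z = 0 to the seat underside.


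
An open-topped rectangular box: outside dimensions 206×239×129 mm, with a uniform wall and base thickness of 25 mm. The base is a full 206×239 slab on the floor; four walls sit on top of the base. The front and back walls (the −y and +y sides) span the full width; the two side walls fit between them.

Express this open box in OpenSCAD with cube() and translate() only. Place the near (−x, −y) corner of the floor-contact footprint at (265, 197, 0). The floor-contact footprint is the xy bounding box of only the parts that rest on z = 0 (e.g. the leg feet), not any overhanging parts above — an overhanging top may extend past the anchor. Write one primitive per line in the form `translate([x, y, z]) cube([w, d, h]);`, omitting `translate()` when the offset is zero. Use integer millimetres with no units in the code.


translate([265, 197, 0]) cube([206, 239, 25]);
translate([265, 197, 25]) cube([206, 25, 104]);
translate([265, 411, 25]) cube([206, 25, 104]);
translate([265, 222, 25]) cube([25, 189, 104]);
translate([446, 222, 25]) cube([25, 189, 104]);


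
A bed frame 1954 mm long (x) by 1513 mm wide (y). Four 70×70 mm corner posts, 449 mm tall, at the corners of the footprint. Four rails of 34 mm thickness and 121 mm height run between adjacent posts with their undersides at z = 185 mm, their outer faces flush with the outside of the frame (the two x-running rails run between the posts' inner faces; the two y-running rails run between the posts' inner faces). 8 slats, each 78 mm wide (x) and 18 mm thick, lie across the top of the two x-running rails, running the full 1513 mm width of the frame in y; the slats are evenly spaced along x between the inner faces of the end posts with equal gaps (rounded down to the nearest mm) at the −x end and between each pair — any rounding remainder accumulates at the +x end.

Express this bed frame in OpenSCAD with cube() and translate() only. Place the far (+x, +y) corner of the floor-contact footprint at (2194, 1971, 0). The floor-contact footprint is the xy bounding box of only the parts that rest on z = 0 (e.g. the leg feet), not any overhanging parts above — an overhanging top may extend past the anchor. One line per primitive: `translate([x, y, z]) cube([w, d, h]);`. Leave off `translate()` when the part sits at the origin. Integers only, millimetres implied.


// slat z = rail_z + rail_h = 185 + 121 = 306
// slat gap = ⌊(1814 − 8·78) / 9⌋ = 132
translate([240, 458, 0]) cube([70, 70, 449]);
translate([240, 1901, 0]) cube([70, 70, 449]);
translate([2124, 458, 0]) cube([70, 70, 449]);
translate([2124, 1901, 0]) cube([70, 70, 449]);
translate([310, 458, 185]) cube([1814, 34, 121]);
translate([310, 1937, 185]) cube([1814, 34, 121]);
translate([240, 528, 185]) cube([34, 1373, 121]);
translate([2160, 528, 185]) cube([34, 1373, 121]);
translate([442, 458, 306]) cube([78, 1513, 18]);
translate([652, 458, 306]) cube([78, 1513, 18]);
translate([862, 458, 306]) cube([78, 1513, 18]);
translate([1072, 458, 306]) cube([78, 1513, 18]);
translate([1282, 458, 306]) cube([78, 1513, 18]);
translate([1492, 458, 306]) cube([78, 1513, 18]);
translate([1702, 458, 306]) cube([78, 1513, 18]);
translate([1912, 458, 306]) cube([78, 1513, 18]);


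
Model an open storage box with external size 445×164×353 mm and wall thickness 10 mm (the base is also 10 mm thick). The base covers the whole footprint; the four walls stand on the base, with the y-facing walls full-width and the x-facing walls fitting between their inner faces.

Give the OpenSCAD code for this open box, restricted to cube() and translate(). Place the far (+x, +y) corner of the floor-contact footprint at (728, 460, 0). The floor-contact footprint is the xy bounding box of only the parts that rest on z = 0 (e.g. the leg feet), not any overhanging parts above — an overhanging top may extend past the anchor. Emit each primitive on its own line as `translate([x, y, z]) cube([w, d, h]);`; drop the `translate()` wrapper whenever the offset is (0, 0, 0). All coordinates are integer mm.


translate([283, 296, 0]) cube([445, 164, 10]);
translate([283, 296, 10]) cube([445, 10, 343]);
translate([283, 450, 10]) cube([445, 10, 343]);
translate([283, 306, 10]) cube([10, 144, 343]);
translate([718, 306, 10]) cube([10, 144, 343]);


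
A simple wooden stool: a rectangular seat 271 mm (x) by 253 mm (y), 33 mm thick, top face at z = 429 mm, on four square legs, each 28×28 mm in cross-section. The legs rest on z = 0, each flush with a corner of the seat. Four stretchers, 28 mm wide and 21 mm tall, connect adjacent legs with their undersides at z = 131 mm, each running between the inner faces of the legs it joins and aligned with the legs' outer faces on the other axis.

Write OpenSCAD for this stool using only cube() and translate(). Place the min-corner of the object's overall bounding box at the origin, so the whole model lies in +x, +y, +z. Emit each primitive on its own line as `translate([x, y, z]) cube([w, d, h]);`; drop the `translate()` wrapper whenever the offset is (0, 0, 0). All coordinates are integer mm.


translate([0, 0, 396]) cube([271, 253, 33]);
cube([28, 28, 396]);
translate([243, 0, 0]) cube([28, 28, 396]);
translate([0, 225, 0]) cube([28, 28, 396]);
translate([243, 225, 0]) cube([28, 28, 396]);
translate([28, 0, 131]) cube([215, 28, 21]);
translate([28, 225, 131]) cube([215, 28, 21]);
translate([0, 28, 131]) cube([28, 197, 21]);
translate([243, 28, 131]) cube([28, 197, 21]);


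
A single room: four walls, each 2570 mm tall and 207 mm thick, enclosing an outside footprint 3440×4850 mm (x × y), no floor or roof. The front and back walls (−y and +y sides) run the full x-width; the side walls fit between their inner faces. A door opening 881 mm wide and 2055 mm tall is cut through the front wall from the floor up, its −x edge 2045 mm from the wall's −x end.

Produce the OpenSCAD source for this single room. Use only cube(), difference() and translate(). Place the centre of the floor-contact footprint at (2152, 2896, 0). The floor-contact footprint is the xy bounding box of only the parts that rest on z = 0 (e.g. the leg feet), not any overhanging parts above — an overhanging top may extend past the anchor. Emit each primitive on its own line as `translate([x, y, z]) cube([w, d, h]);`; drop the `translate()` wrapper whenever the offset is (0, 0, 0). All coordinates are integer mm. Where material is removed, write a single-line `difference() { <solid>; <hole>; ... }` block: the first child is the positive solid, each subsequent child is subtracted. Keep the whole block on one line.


difference() { translate([432, 471, 0]) cube([3440, 207, 2570]); translate([2477, 471, 0]) cube([881, 207, 2055]); }
translate([432, 5114, 0]) cube([3440, 207, 2570]);
translate([432, 678, 0]) cube([207, 4436, 2570]);
translate([3665, 678, 0]) cube([207, 4436, 2570]);


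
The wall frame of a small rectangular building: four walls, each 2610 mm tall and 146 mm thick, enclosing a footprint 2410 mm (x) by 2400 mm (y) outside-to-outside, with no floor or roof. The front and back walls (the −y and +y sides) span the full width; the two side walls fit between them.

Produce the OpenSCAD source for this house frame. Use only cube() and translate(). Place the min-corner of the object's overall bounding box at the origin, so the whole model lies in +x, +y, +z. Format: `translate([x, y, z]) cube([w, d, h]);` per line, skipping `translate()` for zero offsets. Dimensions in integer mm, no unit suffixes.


cube([2410, 146, 2610]);
translate([0, 2254, 0]) cube([2410, 146, 2610]);
translate([0, 146, 0]) cube([146, 2108, 2610]);
translate([2264, 146, 0]) cube([146, 2108, 2610]);


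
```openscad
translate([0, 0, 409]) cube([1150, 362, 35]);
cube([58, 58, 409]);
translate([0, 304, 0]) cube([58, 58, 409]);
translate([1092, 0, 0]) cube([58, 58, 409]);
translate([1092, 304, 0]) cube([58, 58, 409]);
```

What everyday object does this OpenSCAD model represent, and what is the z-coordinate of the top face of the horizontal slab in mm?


A bench. The seat-top height is 444 mm.

A long slab on four corner posts — a bench. The slab sits at z = 409 with thickness 35, so the top is 409 + 35 = 444 mm.


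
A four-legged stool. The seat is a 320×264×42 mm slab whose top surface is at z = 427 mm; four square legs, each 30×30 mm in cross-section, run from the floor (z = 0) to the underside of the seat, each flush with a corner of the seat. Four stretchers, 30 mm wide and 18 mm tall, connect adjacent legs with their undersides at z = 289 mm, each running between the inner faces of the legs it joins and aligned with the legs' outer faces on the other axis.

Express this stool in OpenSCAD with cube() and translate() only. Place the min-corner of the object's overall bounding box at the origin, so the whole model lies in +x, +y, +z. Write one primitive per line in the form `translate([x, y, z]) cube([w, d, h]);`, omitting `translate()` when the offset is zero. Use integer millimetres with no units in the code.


translate([0, 0, 385]) cube([320, 264, 42]);
cube([30, 30, 385]);
translate([290, 0, 0]) cube([30, 30, 385]);
translate([0, 234, 0]) cube([30, 30, 385]);
translate([290, 234, 0]) cube([30, 30, 385]);
translate([30, 0, 289]) cube([260, 30, 18]);
translate([30, 234, 289]) cube([260, 30, 18]);
translate([0, 30, 289]) cube([30, 204, 18]);
translate([290, 30, 289]) cube([30, 204, 18]);


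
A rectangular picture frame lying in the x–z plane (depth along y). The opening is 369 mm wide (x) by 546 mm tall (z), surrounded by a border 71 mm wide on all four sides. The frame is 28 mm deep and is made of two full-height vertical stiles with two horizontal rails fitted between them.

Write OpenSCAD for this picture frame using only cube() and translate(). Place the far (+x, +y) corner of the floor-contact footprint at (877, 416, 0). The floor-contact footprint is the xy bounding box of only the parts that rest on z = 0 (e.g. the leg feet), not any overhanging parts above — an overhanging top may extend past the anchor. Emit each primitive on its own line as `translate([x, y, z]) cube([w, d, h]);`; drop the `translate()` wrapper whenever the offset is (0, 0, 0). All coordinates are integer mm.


translate([366, 388, 0]) cube([71, 28, 688]);
translate([806, 388, 0]) cube([71, 28, 688]);
translate([437, 388, 0]) cube([369, 28, 71]);
translate([437, 388, 617]) cube([369, 28, 71]);


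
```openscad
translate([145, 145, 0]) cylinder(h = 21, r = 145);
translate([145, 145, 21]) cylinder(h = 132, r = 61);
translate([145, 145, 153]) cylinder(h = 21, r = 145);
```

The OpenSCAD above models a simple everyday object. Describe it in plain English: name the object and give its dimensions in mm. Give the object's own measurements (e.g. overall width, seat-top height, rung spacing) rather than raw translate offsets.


A spool: two coaxial disc flanges of radius 145 mm and thickness 21 mm, joined by a core cylinder of radius 61 mm and height 132 mm. The lower flange rests on z = 0 and the three cylinders share a vertical axis.


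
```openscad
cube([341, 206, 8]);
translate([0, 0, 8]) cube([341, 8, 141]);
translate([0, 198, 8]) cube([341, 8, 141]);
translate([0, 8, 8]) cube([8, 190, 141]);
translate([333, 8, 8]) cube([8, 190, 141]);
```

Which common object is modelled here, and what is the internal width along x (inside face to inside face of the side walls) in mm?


An open box. The internal width is 325 mm.

A 341×206 base slab with four walls standing on it — an open box. The base is 341 mm wide and the walls are 8 mm thick, so the internal width is 341 − 2 × 8 = 325 mm.


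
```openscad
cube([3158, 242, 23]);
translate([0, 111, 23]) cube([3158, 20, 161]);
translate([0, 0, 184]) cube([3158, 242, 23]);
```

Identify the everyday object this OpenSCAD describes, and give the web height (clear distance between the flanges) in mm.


An I-beam. The web height is 161 mm.

Two wide flanges with a thin centred web — an I-beam. Overall 207 mm minus two 23 mm flanges gives a web of 207 − 2·23 = 161 mm.


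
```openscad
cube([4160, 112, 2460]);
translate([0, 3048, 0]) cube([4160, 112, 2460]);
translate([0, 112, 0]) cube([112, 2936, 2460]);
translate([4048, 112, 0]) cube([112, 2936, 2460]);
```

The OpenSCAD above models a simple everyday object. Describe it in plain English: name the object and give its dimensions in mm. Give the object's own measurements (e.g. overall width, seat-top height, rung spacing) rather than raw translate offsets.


The wall frame of a small rectangular building: four walls, each 2460 mm tall and 112 mm thick, enclosing a footprint 4160 mm (x) by 3160 mm (y) outside-to-outside, with no floor or roof. The front and back walls (the −y and +y sides) span the full width; the two side walls fit between them.


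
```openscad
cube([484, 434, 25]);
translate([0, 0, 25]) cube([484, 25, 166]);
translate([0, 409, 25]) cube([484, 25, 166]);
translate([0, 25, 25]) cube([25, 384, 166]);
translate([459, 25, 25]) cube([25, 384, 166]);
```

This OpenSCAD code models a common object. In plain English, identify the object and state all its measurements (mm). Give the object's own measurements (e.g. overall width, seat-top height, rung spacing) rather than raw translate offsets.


An open-topped rectangular box: outside dimensions 484×434×191 mm, with a uniform wall and base thickness of 25 mm. The base is a full 484×434 slab on the floor; four walls sit on top of the base. The front and back walls (the −y and +y sides) span the full width; the two side walls fit between them.


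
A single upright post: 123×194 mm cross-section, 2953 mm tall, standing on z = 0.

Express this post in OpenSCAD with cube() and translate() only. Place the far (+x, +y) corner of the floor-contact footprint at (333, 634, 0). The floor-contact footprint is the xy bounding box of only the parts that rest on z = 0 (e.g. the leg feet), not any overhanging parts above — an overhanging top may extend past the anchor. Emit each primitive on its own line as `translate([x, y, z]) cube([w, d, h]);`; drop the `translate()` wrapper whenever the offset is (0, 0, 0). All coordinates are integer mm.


translate([210, 440, 0]) cube([123, 194, 2953]);


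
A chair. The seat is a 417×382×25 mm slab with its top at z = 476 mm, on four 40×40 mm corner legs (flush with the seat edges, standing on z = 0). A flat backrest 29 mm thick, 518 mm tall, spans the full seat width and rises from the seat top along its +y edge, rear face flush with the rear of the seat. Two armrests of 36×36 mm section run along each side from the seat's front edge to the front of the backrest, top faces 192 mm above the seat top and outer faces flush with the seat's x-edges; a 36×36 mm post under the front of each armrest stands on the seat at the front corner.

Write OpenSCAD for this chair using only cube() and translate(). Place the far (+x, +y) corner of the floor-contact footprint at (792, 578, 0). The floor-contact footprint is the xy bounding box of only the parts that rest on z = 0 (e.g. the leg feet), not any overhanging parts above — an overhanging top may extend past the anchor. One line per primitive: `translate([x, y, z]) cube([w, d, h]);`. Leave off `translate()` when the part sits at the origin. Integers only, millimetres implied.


translate([375, 196, 451]) cube([417, 382, 25]);
translate([375, 196, 0]) cube([40, 40, 451]);
translate([752, 196, 0]) cube([40, 40, 451]);
translate([375, 538, 0]) cube([40, 40, 451]);
translate([752, 538, 0]) cube([40, 40, 451]);
translate([375, 549, 476]) cube([417, 29, 518]);
translate([375, 196, 632]) cube([36, 353, 36]);
translate([756, 196, 632]) cube([36, 353, 36]);
translate([375, 196, 476]) cube([36, 36, 156]);
translate([756, 196, 476]) cube([36, 36, 156]);


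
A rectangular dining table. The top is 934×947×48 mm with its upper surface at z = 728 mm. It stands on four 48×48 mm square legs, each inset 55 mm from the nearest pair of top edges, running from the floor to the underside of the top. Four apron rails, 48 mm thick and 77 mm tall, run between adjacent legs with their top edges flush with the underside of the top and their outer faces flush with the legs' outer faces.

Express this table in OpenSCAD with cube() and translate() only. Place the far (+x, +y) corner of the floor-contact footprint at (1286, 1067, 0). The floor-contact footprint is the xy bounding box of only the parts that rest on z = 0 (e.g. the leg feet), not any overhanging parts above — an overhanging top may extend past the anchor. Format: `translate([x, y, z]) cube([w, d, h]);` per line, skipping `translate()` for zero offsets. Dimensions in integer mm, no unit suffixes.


translate([407, 175, 680]) cube([934, 947, 48]);
translate([462, 230, 0]) cube([48, 48, 680]);
translate([1238, 230, 0]) cube([48, 48, 680]);
translate([462, 1019, 0]) cube([48, 48, 680]);
translate([1238, 1019, 0]) cube([48, 48, 680]);
translate([510, 230, 603]) cube([728, 48, 77]);
translate([510, 1019, 603]) cube([728, 48, 77]);
translate([462, 278, 603]) cube([48, 741, 77]);
translate([1238, 278, 603]) cube([48, 741, 77]);


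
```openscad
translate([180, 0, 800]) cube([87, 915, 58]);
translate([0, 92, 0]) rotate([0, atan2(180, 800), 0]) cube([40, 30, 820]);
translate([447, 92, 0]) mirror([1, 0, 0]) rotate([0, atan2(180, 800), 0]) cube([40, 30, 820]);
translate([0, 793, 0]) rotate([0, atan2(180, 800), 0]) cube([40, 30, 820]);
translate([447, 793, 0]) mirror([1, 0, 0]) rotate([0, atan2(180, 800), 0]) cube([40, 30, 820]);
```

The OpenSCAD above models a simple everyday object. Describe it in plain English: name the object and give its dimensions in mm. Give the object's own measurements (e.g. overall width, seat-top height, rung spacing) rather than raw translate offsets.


A sawhorse. A 87×915×58 mm beam (x, y, z) sits on two A-frame leg pairs. Each pair is two raked legs of 40×30 mm section (30 mm along y) splaying symmetrically in x. Each leg rises 800 mm vertically over 180 mm of horizontal reach and is 820 mm long along its own axis. Every leg's outer bottom edge rests on the floor and its outer top edge meets a bottom edge of the beam — the left legs (tilting toward +x) meet the beam's −x bottom edge, the right legs (their mirror images, tilting toward −x) meet its +x bottom edge — so the leg tops tuck under the beam, the beam's underside is 800 mm above the floor, and the feet are 447 mm apart outside-to-outside with the beam centred between them. The two leg pairs are set in 92 mm from either end of the beam.


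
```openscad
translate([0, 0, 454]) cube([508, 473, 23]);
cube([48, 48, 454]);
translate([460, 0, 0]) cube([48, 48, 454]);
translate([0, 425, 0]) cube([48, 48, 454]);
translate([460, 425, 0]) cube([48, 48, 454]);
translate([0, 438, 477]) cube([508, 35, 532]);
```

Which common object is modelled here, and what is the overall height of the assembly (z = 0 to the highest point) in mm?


A chair. The overall height is 1009 mm.

A slab on four corner posts with a tall panel at the back — a chair. The seat slab sits at z = 454 with thickness 23, and the 532 mm backrest starts at the seat top, so the overall height is 454 + 23 + 532 = 1009 mm.


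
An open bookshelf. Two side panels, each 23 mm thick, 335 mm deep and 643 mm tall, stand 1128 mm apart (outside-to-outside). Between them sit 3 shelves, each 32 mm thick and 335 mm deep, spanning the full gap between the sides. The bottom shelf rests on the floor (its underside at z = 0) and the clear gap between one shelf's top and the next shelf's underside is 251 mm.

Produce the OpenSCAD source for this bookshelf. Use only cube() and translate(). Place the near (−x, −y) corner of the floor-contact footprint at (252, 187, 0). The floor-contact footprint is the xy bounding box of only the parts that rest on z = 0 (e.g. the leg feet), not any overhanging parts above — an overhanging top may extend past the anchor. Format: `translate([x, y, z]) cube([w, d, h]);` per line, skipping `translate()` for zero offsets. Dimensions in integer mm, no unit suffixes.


translate([252, 187, 0]) cube([23, 335, 643]);
translate([1357, 187, 0]) cube([23, 335, 643]);
translate([275, 187, 0]) cube([1082, 335, 32]);
translate([275, 187, 283]) cube([1082, 335, 32]);
translate([275, 187, 566]) cube([1082, 335, 32]);


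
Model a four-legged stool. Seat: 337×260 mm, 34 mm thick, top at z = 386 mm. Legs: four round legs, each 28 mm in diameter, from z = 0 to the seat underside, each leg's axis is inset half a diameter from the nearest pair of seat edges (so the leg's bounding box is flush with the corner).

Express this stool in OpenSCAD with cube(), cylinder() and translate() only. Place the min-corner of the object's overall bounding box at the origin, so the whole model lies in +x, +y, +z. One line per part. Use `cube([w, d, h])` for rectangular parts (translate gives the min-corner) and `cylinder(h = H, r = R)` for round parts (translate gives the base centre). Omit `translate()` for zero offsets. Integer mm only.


translate([0, 0, 352]) cube([337, 260, 34]);
translate([14, 14, 0]) cylinder(h = 352, r = 14);
translate([323, 14, 0]) cylinder(h = 352, r = 14);
translate([14, 246, 0]) cylinder(h = 352, r = 14);
translate([323, 246, 0]) cylinder(h = 352, r = 14);


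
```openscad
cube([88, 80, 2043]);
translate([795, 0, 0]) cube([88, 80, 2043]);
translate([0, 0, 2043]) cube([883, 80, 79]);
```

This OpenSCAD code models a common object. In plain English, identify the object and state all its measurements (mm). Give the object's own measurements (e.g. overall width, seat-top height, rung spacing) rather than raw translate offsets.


A door frame. The clear opening is 707 mm wide and 2043 mm high. Two 88 mm wide jambs, 80 mm deep, stand either side of the opening from the floor to the top of the opening. A 79 mm thick head sits across the top of both jambs, spanning the full outside width of the frame.


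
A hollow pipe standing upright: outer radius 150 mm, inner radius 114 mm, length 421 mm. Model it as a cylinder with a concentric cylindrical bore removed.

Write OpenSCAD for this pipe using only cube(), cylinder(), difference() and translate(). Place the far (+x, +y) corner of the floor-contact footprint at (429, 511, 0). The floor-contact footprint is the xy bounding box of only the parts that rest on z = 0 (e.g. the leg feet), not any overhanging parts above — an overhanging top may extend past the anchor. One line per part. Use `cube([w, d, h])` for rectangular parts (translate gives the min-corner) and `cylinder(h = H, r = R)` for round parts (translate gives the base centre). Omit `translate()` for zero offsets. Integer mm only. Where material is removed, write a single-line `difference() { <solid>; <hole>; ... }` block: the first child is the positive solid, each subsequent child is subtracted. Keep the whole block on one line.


difference() { translate([279, 361, 0]) cylinder(h = 421, r = 150); translate([279, 361, 0]) cylinder(h = 421, r = 114); }


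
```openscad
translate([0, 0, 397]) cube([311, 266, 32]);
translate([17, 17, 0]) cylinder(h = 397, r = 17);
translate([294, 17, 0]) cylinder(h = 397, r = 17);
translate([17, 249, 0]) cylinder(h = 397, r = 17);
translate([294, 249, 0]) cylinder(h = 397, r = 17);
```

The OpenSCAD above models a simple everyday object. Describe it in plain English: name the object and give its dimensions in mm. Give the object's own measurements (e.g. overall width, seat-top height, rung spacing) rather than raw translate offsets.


A simple wooden stool: a rectangular seat 311 mm (x) by 266 mm (y), 32 mm thick, top face at z = 429 mm, on four round legs, each 34 mm in diameter. The legs rest on z = 0, each leg's axis is inset half a diameter from the nearest pair of seat edges (so the leg's bounding box is flush with the corner).


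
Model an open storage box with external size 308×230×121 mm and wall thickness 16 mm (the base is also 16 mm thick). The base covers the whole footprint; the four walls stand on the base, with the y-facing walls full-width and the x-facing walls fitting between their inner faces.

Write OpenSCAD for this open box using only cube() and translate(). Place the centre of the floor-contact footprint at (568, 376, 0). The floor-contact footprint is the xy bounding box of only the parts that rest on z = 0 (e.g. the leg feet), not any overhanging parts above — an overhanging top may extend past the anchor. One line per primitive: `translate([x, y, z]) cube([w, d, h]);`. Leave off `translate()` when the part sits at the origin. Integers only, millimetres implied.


translate([414, 261, 0]) cube([308, 230, 16]);
translate([414, 261, 16]) cube([308, 16, 105]);
translate([414, 475, 16]) cube([308, 16, 105]);
translate([414, 277, 16]) cube([16, 198, 105]);
translate([706, 277, 16]) cube([16, 198, 105]);


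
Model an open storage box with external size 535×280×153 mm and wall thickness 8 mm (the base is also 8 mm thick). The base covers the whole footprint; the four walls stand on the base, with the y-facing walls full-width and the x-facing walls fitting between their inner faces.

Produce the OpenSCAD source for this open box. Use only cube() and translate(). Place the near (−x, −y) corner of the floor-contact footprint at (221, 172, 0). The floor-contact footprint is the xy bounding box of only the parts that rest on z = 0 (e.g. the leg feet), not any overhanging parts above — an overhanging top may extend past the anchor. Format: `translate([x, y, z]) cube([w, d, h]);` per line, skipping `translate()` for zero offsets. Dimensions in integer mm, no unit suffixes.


translate([221, 172, 0]) cube([535, 280, 8]);
translate([221, 172, 8]) cube([535, 8, 145]);
translate([221, 444, 8]) cube([535, 8, 145]);
translate([221, 180, 8]) cube([8, 264, 145]);
translate([748, 180, 8]) cube([8, 264, 145]);


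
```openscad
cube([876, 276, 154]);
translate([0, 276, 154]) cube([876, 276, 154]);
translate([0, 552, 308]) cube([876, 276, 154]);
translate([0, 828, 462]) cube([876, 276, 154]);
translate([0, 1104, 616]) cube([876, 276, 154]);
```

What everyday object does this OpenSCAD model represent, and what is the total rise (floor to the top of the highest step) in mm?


A staircase. The total rise is 770 mm.

5 identical blocks, each offset up and back from the previous — a staircase. Each step is 154 mm tall and there are 5 of them, so the total rise is 5 × 154 = 770 mm.


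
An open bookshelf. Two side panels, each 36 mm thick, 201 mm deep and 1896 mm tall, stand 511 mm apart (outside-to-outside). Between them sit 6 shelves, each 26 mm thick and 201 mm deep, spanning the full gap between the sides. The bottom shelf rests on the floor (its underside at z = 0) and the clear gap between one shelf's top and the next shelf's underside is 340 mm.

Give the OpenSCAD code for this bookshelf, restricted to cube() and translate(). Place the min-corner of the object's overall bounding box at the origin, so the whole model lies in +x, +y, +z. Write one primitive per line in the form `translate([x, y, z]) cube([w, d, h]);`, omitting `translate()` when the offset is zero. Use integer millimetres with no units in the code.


cube([36, 201, 1896]);
translate([475, 0, 0]) cube([36, 201, 1896]);
translate([36, 0, 0]) cube([439, 201, 26]);
translate([36, 0, 366]) cube([439, 201, 26]);
translate([36, 0, 732]) cube([439, 201, 26]);
translate([36, 0, 1098]) cube([439, 201, 26]);
translate([36, 0, 1464]) cube([439, 201, 26]);
translate([36, 0, 1830]) cube([439, 201, 26]);


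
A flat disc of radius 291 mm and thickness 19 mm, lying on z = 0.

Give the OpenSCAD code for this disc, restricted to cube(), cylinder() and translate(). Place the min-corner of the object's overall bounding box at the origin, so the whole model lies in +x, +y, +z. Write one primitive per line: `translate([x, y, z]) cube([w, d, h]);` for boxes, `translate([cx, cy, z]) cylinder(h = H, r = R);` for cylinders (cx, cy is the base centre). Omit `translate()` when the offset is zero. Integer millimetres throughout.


translate([291, 291, 0]) cylinder(h = 19, r = 291);


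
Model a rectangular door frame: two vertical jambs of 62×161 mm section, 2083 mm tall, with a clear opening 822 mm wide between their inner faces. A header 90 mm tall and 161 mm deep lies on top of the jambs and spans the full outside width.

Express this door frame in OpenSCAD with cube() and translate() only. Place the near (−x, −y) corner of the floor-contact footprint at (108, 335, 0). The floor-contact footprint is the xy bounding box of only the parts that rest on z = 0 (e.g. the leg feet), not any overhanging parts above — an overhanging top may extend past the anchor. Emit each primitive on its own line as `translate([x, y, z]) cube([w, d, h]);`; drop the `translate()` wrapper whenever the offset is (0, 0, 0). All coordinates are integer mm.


translate([108, 335, 0]) cube([62, 161, 2083]);
translate([992, 335, 0]) cube([62, 161, 2083]);
translate([108, 335, 2083]) cube([946, 161, 90]);


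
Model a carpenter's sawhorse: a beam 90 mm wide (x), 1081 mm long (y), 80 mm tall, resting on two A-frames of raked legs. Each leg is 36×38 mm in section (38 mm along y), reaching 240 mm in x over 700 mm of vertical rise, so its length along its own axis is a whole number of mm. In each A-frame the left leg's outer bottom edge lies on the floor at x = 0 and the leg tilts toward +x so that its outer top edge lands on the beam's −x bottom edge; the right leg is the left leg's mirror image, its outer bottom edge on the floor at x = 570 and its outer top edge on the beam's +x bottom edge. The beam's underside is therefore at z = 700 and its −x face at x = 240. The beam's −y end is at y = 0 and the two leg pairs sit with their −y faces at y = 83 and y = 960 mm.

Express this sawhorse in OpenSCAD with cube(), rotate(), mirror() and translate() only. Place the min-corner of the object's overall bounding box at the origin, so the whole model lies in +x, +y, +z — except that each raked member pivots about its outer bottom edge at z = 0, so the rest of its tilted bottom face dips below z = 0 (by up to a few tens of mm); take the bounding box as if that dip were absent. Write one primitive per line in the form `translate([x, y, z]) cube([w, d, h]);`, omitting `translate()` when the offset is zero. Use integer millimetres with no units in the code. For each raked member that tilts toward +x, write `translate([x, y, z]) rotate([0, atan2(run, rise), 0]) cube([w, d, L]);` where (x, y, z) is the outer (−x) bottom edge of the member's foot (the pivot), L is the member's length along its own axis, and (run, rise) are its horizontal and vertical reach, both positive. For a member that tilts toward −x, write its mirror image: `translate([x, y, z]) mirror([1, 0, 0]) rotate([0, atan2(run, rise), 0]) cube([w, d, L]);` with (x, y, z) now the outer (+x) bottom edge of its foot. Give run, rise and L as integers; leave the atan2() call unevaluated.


translate([240, 0, 700]) cube([90, 1081, 80]);
translate([0, 83, 0]) rotate([0, atan2(240, 700), 0]) cube([36, 38, 740]);
translate([570, 83, 0]) mirror([1, 0, 0]) rotate([0, atan2(240, 700), 0]) cube([36, 38, 740]);
translate([0, 960, 0]) rotate([0, atan2(240, 700), 0]) cube([36, 38, 740]);
translate([570, 960, 0]) mirror([1, 0, 0]) rotate([0, atan2(240, 700), 0]) cube([36, 38, 740]);


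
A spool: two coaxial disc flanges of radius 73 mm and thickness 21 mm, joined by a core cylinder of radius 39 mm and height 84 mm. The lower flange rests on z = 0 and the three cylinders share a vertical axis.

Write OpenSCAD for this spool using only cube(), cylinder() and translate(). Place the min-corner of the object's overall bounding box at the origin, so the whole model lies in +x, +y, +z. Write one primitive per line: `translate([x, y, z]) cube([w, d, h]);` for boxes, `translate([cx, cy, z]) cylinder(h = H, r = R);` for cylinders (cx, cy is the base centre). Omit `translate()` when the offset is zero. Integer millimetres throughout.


translate([73, 73, 0]) cylinder(h = 21, r = 73);
translate([73, 73, 21]) cylinder(h = 84, r = 39);
translate([73, 73, 105]) cylinder(h = 21, r = 73);


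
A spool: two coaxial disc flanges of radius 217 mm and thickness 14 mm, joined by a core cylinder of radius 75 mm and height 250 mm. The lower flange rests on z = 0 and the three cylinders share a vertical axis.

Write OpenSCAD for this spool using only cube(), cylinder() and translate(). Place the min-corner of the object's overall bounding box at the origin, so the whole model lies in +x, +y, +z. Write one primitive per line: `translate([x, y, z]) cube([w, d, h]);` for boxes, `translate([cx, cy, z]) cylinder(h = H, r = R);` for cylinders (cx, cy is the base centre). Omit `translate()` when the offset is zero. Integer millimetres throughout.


translate([217, 217, 0]) cylinder(h = 14, r = 217);
translate([217, 217, 14]) cylinder(h = 250, r = 75);
translate([217, 217, 264]) cylinder(h = 14, r = 217);


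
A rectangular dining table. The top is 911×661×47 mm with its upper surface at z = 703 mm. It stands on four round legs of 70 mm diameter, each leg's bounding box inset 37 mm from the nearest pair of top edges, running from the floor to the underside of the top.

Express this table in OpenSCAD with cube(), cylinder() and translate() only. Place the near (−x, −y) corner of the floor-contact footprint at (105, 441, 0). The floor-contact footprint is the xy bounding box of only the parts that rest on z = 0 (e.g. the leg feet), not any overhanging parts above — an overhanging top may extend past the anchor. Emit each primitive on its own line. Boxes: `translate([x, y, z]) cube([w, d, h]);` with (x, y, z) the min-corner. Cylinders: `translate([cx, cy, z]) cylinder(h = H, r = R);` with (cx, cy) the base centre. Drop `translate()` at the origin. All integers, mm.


translate([68, 404, 656]) cube([911, 661, 47]);
translate([140, 476, 0]) cylinder(h = 656, r = 35);
translate([907, 476, 0]) cylinder(h = 656, r = 35);
translate([140, 993, 0]) cylinder(h = 656, r = 35);
translate([907, 993, 0]) cylinder(h = 656, r = 35);


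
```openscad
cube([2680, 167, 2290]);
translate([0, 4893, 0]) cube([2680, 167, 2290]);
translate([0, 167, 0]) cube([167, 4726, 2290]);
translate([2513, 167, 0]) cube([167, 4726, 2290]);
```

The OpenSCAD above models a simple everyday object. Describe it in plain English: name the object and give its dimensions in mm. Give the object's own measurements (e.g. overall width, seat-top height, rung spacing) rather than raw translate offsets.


The wall frame of a small rectangular building: four walls, each 2290 mm tall and 167 mm thick, enclosing a footprint 2680 mm (x) by 5060 mm (y) outside-to-outside, with no floor or roof. The front and back walls (the −y and +y sides) span the full width; the two side walls fit between them.


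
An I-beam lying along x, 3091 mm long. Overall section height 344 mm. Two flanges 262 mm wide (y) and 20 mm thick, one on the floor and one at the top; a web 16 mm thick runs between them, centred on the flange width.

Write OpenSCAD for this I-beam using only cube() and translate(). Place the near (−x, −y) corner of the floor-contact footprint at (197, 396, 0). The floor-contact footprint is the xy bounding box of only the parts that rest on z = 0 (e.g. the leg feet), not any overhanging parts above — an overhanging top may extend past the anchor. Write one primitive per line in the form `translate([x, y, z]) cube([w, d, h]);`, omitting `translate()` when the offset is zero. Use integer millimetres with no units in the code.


translate([197, 396, 0]) cube([3091, 262, 20]);
translate([197, 519, 20]) cube([3091, 16, 304]);
translate([197, 396, 324]) cube([3091, 262, 20]);
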